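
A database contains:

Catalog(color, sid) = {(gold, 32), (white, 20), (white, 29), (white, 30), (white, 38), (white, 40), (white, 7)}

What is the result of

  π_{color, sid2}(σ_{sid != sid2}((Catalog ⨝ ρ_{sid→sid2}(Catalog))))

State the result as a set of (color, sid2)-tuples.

ρ[sid→sid2]: schema becomes (color, sid2); tuples unchanged.
Catalog ⋈ ρ_{sid→sid2}(Catalog) (natural join on color): {(gold, 32, 32), (white, 20, 20), (white, 20, 29), (white, 20, 30), (white, 20, 38), (white, 20, 40), (white, 20, 7), (white, 29, 20), (white, 29, 29), (white, 29, 30), (white, 29, 38), (white, 29, 40), (white, 29, 7), (white, 30, 20), (white, 30, 29), (white, 30, 30), (white, 30, 38), (white, 30, 40), (white, 30, 7), (white, 38, 20), (white, 38, 29), (white, 38, 30), (white, 38, 38), (white, 38, 40), (white, 38, 7), (white, 40, 20), (white, 40, 29), (white, 40, 30), (white, 40, 38), (white, 40, 40), (white, 40, 7), (white, 7, 20), (white, 7, 29), (white, 7, 30), (white, 7, 38), (white, 7, 40), (white, 7, 7)}
σ[sid != sid2]: keep tuples satisfying sid != sid2 → {(white, 20, 29), (white, 20, 30), (white, 20, 38), (white, 20, 40), (white, 20, 7), (white, 29, 20), (white, 29, 30), (white, 29, 38), (white, 29, 40), (white, 29, 7), (white, 30, 20), (white, 30, 29), (white, 30, 38), (white, 30, 40), (white, 30, 7), (white, 38, 20), (white, 38, 29), (white, 38, 30), (white, 38, 40), (white, 38, 7), (white, 40, 20), (white, 40, 29), (white, 40, 30), (white, 40, 38), (white, 40, 7), (white, 7, 20), (white, 7, 29), (white, 7, 30), (white, 7, 38), (white, 7, 40)}
Keep only column(s) color, sid2 (24 duplicate(s) eliminated): {(white, 20), (white, 29), (white, 30), (white, 38), (white, 40), (white, 7)}

{(white, 20), (white, 29), (white, 30), (white, 38), (white, 40), (white, 7)}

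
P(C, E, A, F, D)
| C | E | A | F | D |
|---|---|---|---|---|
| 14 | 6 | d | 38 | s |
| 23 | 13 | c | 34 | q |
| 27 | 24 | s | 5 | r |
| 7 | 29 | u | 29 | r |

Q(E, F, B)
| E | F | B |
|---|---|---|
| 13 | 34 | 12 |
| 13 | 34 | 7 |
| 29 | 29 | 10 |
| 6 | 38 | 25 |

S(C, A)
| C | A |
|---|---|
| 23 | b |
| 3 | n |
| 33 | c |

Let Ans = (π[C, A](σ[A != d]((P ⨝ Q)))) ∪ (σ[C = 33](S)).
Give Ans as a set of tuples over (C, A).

{(23, c), (33, c), (7, u)}

P ⋈ Q (natural join on E, F): {(14, 6, d, 38, s, 25), (23, 13, c, 34, q, 12), (23, 13, c, 34, q, 7), (7, 29, u, 29, r, 10)}
Filtering on A != d leaves {(23, 13, c, 34, q, 12), (23, 13, c, 34, q, 7), (7, 29, u, 29, r, 10)}.
π[C, A]: project onto (C, A) (1 duplicate(s) eliminated) → {(23, c), (7, u)}
Filtering on C = 33 leaves {(33, c)}.
Set union of the two operands is {(23, c), (33, c), (7, u)}.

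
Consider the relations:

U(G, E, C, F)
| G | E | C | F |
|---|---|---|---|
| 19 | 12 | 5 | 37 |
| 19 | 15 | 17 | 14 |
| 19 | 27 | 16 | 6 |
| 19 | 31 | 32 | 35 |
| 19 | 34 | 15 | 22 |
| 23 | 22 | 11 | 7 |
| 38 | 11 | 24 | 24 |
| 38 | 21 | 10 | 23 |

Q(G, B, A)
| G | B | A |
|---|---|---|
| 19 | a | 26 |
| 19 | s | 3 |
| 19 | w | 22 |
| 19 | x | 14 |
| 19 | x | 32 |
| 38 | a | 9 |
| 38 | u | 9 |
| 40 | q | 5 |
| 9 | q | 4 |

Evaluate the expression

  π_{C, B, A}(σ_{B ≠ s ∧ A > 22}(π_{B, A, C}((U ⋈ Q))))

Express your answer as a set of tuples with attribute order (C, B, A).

{(15, a, 26), (15, x, 32), (16, a, 26), (16, x, 32), (17, a, 26), (17, x, 32), (32, a, 26), (32, x, 32), (5, a, 26), (5, x, 32)}

Natural join on G: {(19, 12, 5, 37, a, 26), (19, 12, 5, 37, s, 3), (19, 12, 5, 37, w, 22), (19, 12, 5, 37, x, 14), (19, 12, 5, 37, x, 32), (19, 15, 17, 14, a, 26), (19, 15, 17, 14, s, 3), (19, 15, 17, 14, w, 22), (19, 15, 17, 14, x, 14), (19, 15, 17, 14, x, 32), (19, 27, 16, 6, a, 26), (19, 27, 16, 6, s, 3), (19, 27, 16, 6, w, 22), (19, 27, 16, 6, x, 14), (19, 27, 16, 6, x, 32), (19, 31, 32, 35, a, 26), (19, 31, 32, 35, s, 3), (19, 31, 32, 35, w, 22), (19, 31, 32, 35, x, 14), (19, 31, 32, 35, x, 32), (19, 34, 15, 22, a, 26), (19, 34, 15, 22, s, 3), (19, 34, 15, 22, w, 22), (19, 34, 15, 22, x, 14), (19, 34, 15, 22, x, 32), (38, 11, 24, 24, a, 9), (38, 11, 24, 24, u, 9), (38, 21, 10, 23, a, 9), (38, 21, 10, 23, u, 9)}
π_{B, A, C} gives {(a, 26, 15), (a, 26, 16), (a, 26, 17), (a, 26, 32), (a, 26, 5), (a, 9, 10), (a, 9, 24), (s, 3, 15), (s, 3, 16), (s, 3, 17), (s, 3, 32), (s, 3, 5), (u, 9, 10), (u, 9, 24), (w, 22, 15), (w, 22, 16), (w, 22, 17), (w, 22, 32), (w, 22, 5), (x, 14, 15), (x, 14, 16), (x, 14, 17), (x, 14, 32), (x, 14, 5), (x, 32, 15), (x, 32, 16), (x, 32, 17), (x, 32, 32), (x, 32, 5)}.
Apply σ_{B ≠ s ∧ A > 22}; surviving tuples: {(a, 26, 15), (a, 26, 16), (a, 26, 17), (a, 26, 32), (a, 26, 5), (x, 32, 15), (x, 32, 16), (x, 32, 17), (x, 32, 32), (x, 32, 5)}
π_{C, B, A} gives {(15, a, 26), (15, x, 32), (16, a, 26), (16, x, 32), (17, a, 26), (17, x, 32), (32, a, 26), (32, x, 32), (5, a, 26), (5, x, 32)}.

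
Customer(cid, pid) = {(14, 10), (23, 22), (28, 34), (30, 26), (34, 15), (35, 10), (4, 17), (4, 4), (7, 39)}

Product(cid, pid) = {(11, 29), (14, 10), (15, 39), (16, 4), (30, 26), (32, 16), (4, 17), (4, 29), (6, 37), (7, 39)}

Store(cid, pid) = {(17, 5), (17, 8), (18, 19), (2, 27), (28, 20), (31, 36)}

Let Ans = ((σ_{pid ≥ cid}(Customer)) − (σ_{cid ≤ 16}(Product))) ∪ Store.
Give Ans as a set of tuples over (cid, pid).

Apply σ_{pid ≥ cid}; surviving tuples: {(28, 34), (4, 17), (4, 4), (7, 39)}
Apply σ_{cid ≤ 16}; surviving tuples: {(11, 29), (14, 10), (15, 39), (16, 4), (4, 17), (4, 29), (6, 37), (7, 39)}
Taking the difference: {(28, 34), (4, 4)}
Taking the union: {(17, 5), (17, 8), (18, 19), (2, 27), (28, 20), (28, 34), (31, 36), (4, 4)}

{(17, 5), (17, 8), (18, 19), (2, 27), (28, 20), (28, 34), (31, 36), (4, 4)}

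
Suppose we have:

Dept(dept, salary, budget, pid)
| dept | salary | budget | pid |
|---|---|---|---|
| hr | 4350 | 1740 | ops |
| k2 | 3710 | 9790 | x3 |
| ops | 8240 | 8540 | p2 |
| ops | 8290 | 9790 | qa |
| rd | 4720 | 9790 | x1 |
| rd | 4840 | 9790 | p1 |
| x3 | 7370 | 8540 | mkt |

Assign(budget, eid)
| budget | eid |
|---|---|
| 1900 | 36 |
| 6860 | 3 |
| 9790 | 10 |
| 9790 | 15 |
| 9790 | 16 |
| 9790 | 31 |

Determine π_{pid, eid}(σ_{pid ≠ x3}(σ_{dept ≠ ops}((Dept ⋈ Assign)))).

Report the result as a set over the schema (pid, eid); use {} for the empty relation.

{(p1, 10), (p1, 15), (p1, 16), (p1, 31), (x1, 10), (x1, 15), (x1, 16), (x1, 31)}

Dept ⋈ Assign (natural join on budget): {(k2, 3710, 9790, x3, 10), (k2, 3710, 9790, x3, 15), (k2, 3710, 9790, x3, 16), (k2, 3710, 9790, x3, 31), (ops, 8290, 9790, qa, 10), (ops, 8290, 9790, qa, 15), (ops, 8290, 9790, qa, 16), (ops, 8290, 9790, qa, 31), (rd, 4720, 9790, x1, 10), (rd, 4720, 9790, x1, 15), (rd, 4720, 9790, x1, 16), (rd, 4720, 9790, x1, 31), (rd, 4840, 9790, p1, 10), (rd, 4840, 9790, p1, 15), (rd, 4840, 9790, p1, 16), (rd, 4840, 9790, p1, 31)}
Filtering on dept ≠ ops leaves {(k2, 3710, 9790, x3, 10), (k2, 3710, 9790, x3, 15), (k2, 3710, 9790, x3, 16), (k2, 3710, 9790, x3, 31), (rd, 4720, 9790, x1, 10), (rd, 4720, 9790, x1, 15), (rd, 4720, 9790, x1, 16), (rd, 4720, 9790, x1, 31), (rd, 4840, 9790, p1, 10), (rd, 4840, 9790, p1, 15), (rd, 4840, 9790, p1, 16), (rd, 4840, 9790, p1, 31)}.
Filtering on pid ≠ x3 leaves {(rd, 4720, 9790, x1, 10), (rd, 4720, 9790, x1, 15), (rd, 4720, 9790, x1, 16), (rd, 4720, 9790, x1, 31), (rd, 4840, 9790, p1, 10), (rd, 4840, 9790, p1, 15), (rd, 4840, 9790, p1, 16), (rd, 4840, 9790, p1, 31)}.
Projecting to pid, eid: {(p1, 10), (p1, 15), (p1, 16), (p1, 31), (x1, 10), (x1, 15), (x1, 16), (x1, 31)}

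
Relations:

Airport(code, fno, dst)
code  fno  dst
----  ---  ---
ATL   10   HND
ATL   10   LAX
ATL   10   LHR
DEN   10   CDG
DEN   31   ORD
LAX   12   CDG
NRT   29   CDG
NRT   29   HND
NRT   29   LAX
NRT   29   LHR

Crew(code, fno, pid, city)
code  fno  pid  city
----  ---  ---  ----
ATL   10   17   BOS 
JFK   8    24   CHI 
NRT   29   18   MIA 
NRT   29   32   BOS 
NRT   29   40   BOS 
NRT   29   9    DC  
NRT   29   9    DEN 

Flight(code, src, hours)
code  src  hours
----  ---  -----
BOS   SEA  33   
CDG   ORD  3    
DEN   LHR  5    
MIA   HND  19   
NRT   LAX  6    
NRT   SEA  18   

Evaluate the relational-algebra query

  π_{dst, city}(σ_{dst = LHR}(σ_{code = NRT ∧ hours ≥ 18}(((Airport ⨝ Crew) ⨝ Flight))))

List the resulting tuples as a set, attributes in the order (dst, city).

Natural join on code, fno: {(ATL, 10, HND, 17, BOS), (ATL, 10, LAX, 17, BOS), (ATL, 10, LHR, 17, BOS), (NRT, 29, CDG, 18, MIA), (NRT, 29, CDG, 32, BOS), (NRT, 29, CDG, 40, BOS), (NRT, 29, CDG, 9, DC), (NRT, 29, CDG, 9, DEN), (NRT, 29, HND, 18, MIA), (NRT, 29, HND, 32, BOS), (NRT, 29, HND, 40, BOS), (NRT, 29, HND, 9, DC), (NRT, 29, HND, 9, DEN), (NRT, 29, LAX, 18, MIA), (NRT, 29, LAX, 32, BOS), (NRT, 29, LAX, 40, BOS), (NRT, 29, LAX, 9, DC), (NRT, 29, LAX, 9, DEN), (NRT, 29, LHR, 18, MIA), (NRT, 29, LHR, 32, BOS), (NRT, 29, LHR, 40, BOS), (NRT, 29, LHR, 9, DC), (NRT, 29, LHR, 9, DEN)}
Natural join on code: {(NRT, 29, CDG, 18, MIA, LAX, 6), (NRT, 29, CDG, 18, MIA, SEA, 18), (NRT, 29, CDG, 32, BOS, LAX, 6), (NRT, 29, CDG, 32, BOS, SEA, 18), (NRT, 29, CDG, 40, BOS, LAX, 6), (NRT, 29, CDG, 40, BOS, SEA, 18), (NRT, 29, CDG, 9, DC, LAX, 6), (NRT, 29, CDG, 9, DC, SEA, 18), (NRT, 29, CDG, 9, DEN, LAX, 6), (NRT, 29, CDG, 9, DEN, SEA, 18), (NRT, 29, HND, 18, MIA, LAX, 6), (NRT, 29, HND, 18, MIA, SEA, 18), (NRT, 29, HND, 32, BOS, LAX, 6), (NRT, 29, HND, 32, BOS, SEA, 18), (NRT, 29, HND, 40, BOS, LAX, 6), (NRT, 29, HND, 40, BOS, SEA, 18), (NRT, 29, HND, 9, DC, LAX, 6), (NRT, 29, HND, 9, DC, SEA, 18), (NRT, 29, HND, 9, DEN, LAX, 6), (NRT, 29, HND, 9, DEN, SEA, 18), (NRT, 29, LAX, 18, MIA, LAX, 6), (NRT, 29, LAX, 18, MIA, SEA, 18), (NRT, 29, LAX, 32, BOS, LAX, 6), (NRT, 29, LAX, 32, BOS, SEA, 18), (NRT, 29, LAX, 40, BOS, LAX, 6), (NRT, 29, LAX, 40, BOS, SEA, 18), (NRT, 29, LAX, 9, DC, LAX, 6), (NRT, 29, LAX, 9, DC, SEA, 18), (NRT, 29, LAX, 9, DEN, LAX, 6), (NRT, 29, LAX, 9, DEN, SEA, 18), (NRT, 29, LHR, 18, MIA, LAX, 6), (NRT, 29, LHR, 18, MIA, SEA, 18), (NRT, 29, LHR, 32, BOS, LAX, 6), (NRT, 29, LHR, 32, BOS, SEA, 18), (NRT, 29, LHR, 40, BOS, LAX, 6), (NRT, 29, LHR, 40, BOS, SEA, 18), (NRT, 29, LHR, 9, DC, LAX, 6), (NRT, 29, LHR, 9, DC, SEA, 18), (NRT, 29, LHR, 9, DEN, LAX, 6), (NRT, 29, LHR, 9, DEN, SEA, 18)}
Filtering on code = NRT ∧ hours ≥ 18 leaves {(NRT, 29, CDG, 18, MIA, SEA, 18), (NRT, 29, CDG, 32, BOS, SEA, 18), (NRT, 29, CDG, 40, BOS, SEA, 18), (NRT, 29, CDG, 9, DC, SEA, 18), (NRT, 29, CDG, 9, DEN, SEA, 18), (NRT, 29, HND, 18, MIA, SEA, 18), (NRT, 29, HND, 32, BOS, SEA, 18), (NRT, 29, HND, 40, BOS, SEA, 18), (NRT, 29, HND, 9, DC, SEA, 18), (NRT, 29, HND, 9, DEN, SEA, 18), (NRT, 29, LAX, 18, MIA, SEA, 18), (NRT, 29, LAX, 32, BOS, SEA, 18), (NRT, 29, LAX, 40, BOS, SEA, 18), (NRT, 29, LAX, 9, DC, SEA, 18), (NRT, 29, LAX, 9, DEN, SEA, 18), (NRT, 29, LHR, 18, MIA, SEA, 18), (NRT, 29, LHR, 32, BOS, SEA, 18), (NRT, 29, LHR, 40, BOS, SEA, 18), (NRT, 29, LHR, 9, DC, SEA, 18), (NRT, 29, LHR, 9, DEN, SEA, 18)}.
Filtering on dst = LHR leaves {(NRT, 29, LHR, 18, MIA, SEA, 18), (NRT, 29, LHR, 32, BOS, SEA, 18), (NRT, 29, LHR, 40, BOS, SEA, 18), (NRT, 29, LHR, 9, DC, SEA, 18), (NRT, 29, LHR, 9, DEN, SEA, 18)}.
π[dst, city]: project onto (dst, city) (1 duplicate(s) eliminated) → {(LHR, BOS), (LHR, DC), (LHR, DEN), (LHR, MIA)}

{(LHR, BOS), (LHR, DC), (LHR, DEN), (LHR, MIA)}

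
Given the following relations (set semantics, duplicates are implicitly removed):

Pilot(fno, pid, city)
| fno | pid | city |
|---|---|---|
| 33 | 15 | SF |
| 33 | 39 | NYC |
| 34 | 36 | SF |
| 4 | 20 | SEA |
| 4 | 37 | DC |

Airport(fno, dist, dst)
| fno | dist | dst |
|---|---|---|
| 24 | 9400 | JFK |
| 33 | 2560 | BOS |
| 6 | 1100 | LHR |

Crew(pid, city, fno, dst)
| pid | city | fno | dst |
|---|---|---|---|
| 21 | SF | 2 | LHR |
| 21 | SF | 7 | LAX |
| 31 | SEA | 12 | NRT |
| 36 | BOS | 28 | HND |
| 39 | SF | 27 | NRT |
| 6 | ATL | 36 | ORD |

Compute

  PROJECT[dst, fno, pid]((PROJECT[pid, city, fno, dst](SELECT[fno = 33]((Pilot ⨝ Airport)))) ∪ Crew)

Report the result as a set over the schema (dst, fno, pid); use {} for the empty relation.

Pilot ⋈ Airport (natural join on fno): {(33, 15, SF, 2560, BOS), (33, 39, NYC, 2560, BOS)}
Filtering on fno = 33 leaves {(33, 15, SF, 2560, BOS), (33, 39, NYC, 2560, BOS)}.
Keep only column(s) pid, city, fno, dst: {(15, SF, 33, BOS), (39, NYC, 33, BOS)}
Set union of the two operands is {(15, SF, 33, BOS), (21, SF, 2, LHR), (21, SF, 7, LAX), (31, SEA, 12, NRT), (36, BOS, 28, HND), (39, NYC, 33, BOS), (39, SF, 27, NRT), (6, ATL, 36, ORD)}.
Keep only column(s) dst, fno, pid: {(BOS, 33, 15), (BOS, 33, 39), (HND, 28, 36), (LAX, 7, 21), (LHR, 2, 21), (NRT, 12, 31), (NRT, 27, 39), (ORD, 36, 6)}

{(BOS, 33, 15), (BOS, 33, 39), (HND, 28, 36), (LAX, 7, 21), (LHR, 2, 21), (NRT, 12, 31), (NRT, 27, 39), (ORD, 36, 6)}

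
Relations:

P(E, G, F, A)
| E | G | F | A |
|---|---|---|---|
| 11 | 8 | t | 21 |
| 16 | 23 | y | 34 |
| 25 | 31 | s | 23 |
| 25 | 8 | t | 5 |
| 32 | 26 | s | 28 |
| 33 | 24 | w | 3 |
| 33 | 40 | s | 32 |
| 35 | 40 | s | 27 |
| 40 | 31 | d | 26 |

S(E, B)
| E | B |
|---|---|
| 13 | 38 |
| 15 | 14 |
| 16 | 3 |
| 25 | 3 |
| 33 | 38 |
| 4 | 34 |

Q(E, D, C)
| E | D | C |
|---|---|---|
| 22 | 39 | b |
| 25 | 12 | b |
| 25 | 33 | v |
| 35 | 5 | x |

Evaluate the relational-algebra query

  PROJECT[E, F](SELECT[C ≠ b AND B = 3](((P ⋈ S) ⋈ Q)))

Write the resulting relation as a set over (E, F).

{(25, s), (25, t)}

Natural join on E: {(16, 23, y, 34, 3), (25, 31, s, 23, 3), (25, 8, t, 5, 3), (33, 24, w, 3, 38), (33, 40, s, 32, 38)}
Natural join on E: {(25, 31, s, 23, 3, 12, b), (25, 31, s, 23, 3, 33, v), (25, 8, t, 5, 3, 12, b), (25, 8, t, 5, 3, 33, v)}
Apply σ_{C ≠ b AND B = 3}; surviving tuples: {(25, 31, s, 23, 3, 33, v), (25, 8, t, 5, 3, 33, v)}
π[E, F]: project onto (E, F) → {(25, s), (25, t)}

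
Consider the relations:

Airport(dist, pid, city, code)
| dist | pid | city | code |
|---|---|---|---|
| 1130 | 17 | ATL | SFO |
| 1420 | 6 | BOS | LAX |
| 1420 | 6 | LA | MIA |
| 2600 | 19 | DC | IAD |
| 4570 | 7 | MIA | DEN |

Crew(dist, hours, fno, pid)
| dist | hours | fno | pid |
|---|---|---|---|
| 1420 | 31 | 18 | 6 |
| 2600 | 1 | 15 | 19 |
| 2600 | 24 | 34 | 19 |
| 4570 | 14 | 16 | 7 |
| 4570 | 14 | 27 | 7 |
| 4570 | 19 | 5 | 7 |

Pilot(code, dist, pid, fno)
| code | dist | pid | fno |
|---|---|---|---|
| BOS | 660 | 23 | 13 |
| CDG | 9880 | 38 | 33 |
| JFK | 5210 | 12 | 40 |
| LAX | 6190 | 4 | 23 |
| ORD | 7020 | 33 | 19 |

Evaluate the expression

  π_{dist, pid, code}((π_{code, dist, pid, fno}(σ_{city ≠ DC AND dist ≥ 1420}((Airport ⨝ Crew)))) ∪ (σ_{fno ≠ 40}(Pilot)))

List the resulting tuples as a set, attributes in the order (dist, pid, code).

Natural join on dist, pid: {(1420, 6, BOS, LAX, 31, 18), (1420, 6, LA, MIA, 31, 18), (2600, 19, DC, IAD, 1, 15), (2600, 19, DC, IAD, 24, 34), (4570, 7, MIA, DEN, 14, 16), (4570, 7, MIA, DEN, 14, 27), (4570, 7, MIA, DEN, 19, 5)}
Selection city ≠ DC AND dist ≥ 1420: {(1420, 6, BOS, LAX, 31, 18), (1420, 6, LA, MIA, 31, 18), (4570, 7, MIA, DEN, 14, 16), (4570, 7, MIA, DEN, 14, 27), (4570, 7, MIA, DEN, 19, 5)}
Projecting to code, dist, pid, fno: {(DEN, 4570, 7, 16), (DEN, 4570, 7, 27), (DEN, 4570, 7, 5), (LAX, 1420, 6, 18), (MIA, 1420, 6, 18)}
Selection fno ≠ 40: {(BOS, 660, 23, 13), (CDG, 9880, 38, 33), (LAX, 6190, 4, 23), (ORD, 7020, 33, 19)}
Set union of the two operands is {(BOS, 660, 23, 13), (CDG, 9880, 38, 33), (DEN, 4570, 7, 16), (DEN, 4570, 7, 27), (DEN, 4570, 7, 5), (LAX, 1420, 6, 18), (LAX, 6190, 4, 23), (MIA, 1420, 6, 18), (ORD, 7020, 33, 19)}.
Projecting to dist, pid, code (2 duplicate(s) eliminated): {(1420, 6, LAX), (1420, 6, MIA), (4570, 7, DEN), (6190, 4, LAX), (660, 23, BOS), (7020, 33, ORD), (9880, 38, CDG)}

{(1420, 6, LAX), (1420, 6, MIA), (4570, 7, DEN), (6190, 4, LAX), (660, 23, BOS), (7020, 33, ORD), (9880, 38, CDG)}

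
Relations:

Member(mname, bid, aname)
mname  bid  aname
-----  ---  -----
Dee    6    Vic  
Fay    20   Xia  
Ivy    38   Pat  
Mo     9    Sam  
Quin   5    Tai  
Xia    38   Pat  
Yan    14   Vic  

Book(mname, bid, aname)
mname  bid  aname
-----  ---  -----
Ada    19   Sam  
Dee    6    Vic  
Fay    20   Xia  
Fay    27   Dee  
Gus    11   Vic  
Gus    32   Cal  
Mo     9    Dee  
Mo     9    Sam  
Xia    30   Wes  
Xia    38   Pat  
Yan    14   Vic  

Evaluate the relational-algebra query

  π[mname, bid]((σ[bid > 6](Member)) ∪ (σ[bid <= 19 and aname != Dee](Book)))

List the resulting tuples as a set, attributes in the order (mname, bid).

{(Ada, 19), (Dee, 6), (Fay, 20), (Gus, 11), (Ivy, 38), (Mo, 9), (Xia, 38), (Yan, 14)}

Apply σ_{bid > 6}; surviving tuples: {(Fay, 20, Xia), (Ivy, 38, Pat), (Mo, 9, Sam), (Xia, 38, Pat), (Yan, 14, Vic)}
Apply σ_{bid <= 19 and aname != Dee}; surviving tuples: {(Ada, 19, Sam), (Dee, 6, Vic), (Gus, 11, Vic), (Mo, 9, Sam), (Yan, 14, Vic)}
Set union of the two operands is {(Ada, 19, Sam), (Dee, 6, Vic), (Fay, 20, Xia), (Gus, 11, Vic), (Ivy, 38, Pat), (Mo, 9, Sam), (Xia, 38, Pat), (Yan, 14, Vic)}.
π[mname, bid]: project onto (mname, bid) → {(Ada, 19), (Dee, 6), (Fay, 20), (Gus, 11), (Ivy, 38), (Mo, 9), (Xia, 38), (Yan, 14)}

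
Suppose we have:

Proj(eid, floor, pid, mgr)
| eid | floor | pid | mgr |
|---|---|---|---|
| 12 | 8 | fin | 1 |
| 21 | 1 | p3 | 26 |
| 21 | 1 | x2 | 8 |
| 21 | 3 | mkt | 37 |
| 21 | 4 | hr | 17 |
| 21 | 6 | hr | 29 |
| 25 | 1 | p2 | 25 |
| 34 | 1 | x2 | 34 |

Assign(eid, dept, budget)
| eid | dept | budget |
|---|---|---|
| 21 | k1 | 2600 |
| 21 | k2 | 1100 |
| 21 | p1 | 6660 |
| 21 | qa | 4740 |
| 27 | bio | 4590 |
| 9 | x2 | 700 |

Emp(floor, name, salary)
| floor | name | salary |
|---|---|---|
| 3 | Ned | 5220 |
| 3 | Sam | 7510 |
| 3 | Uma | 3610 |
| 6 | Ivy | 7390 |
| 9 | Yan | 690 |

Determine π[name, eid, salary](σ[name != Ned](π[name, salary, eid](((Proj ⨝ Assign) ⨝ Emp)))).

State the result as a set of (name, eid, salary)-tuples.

{(Ivy, 21, 7390), (Sam, 21, 7510), (Uma, 21, 3610)}

Joining Proj and Assign on eid yields {(21, 1, p3, 26, k1, 2600), (21, 1, p3, 26, k2, 1100), (21, 1, p3, 26, p1, 6660), (21, 1, p3, 26, qa, 4740), (21, 1, x2, 8, k1, 2600), (21, 1, x2, 8, k2, 1100), (21, 1, x2, 8, p1, 6660), (21, 1, x2, 8, qa, 4740), (21, 3, mkt, 37, k1, 2600), (21, 3, mkt, 37, k2, 1100), (21, 3, mkt, 37, p1, 6660), (21, 3, mkt, 37, qa, 4740), (21, 4, hr, 17, k1, 2600), (21, 4, hr, 17, k2, 1100), (21, 4, hr, 17, p1, 6660), (21, 4, hr, 17, qa, 4740), (21, 6, hr, 29, k1, 2600), (21, 6, hr, 29, k2, 1100), (21, 6, hr, 29, p1, 6660), (21, 6, hr, 29, qa, 4740)}.
Joining (Proj ⨝ Assign) and Emp on floor yields {(21, 3, mkt, 37, k1, 2600, Ned, 5220), (21, 3, mkt, 37, k1, 2600, Sam, 7510), (21, 3, mkt, 37, k1, 2600, Uma, 3610), (21, 3, mkt, 37, k2, 1100, Ned, 5220), (21, 3, mkt, 37, k2, 1100, Sam, 7510), (21, 3, mkt, 37, k2, 1100, Uma, 3610), (21, 3, mkt, 37, p1, 6660, Ned, 5220), (21, 3, mkt, 37, p1, 6660, Sam, 7510), (21, 3, mkt, 37, p1, 6660, Uma, 3610), (21, 3, mkt, 37, qa, 4740, Ned, 5220), (21, 3, mkt, 37, qa, 4740, Sam, 7510), (21, 3, mkt, 37, qa, 4740, Uma, 3610), (21, 6, hr, 29, k1, 2600, Ivy, 7390), (21, 6, hr, 29, k2, 1100, Ivy, 7390), (21, 6, hr, 29, p1, 6660, Ivy, 7390), (21, 6, hr, 29, qa, 4740, Ivy, 7390)}.
π[name, salary, eid]: project onto (name, salary, eid) (12 duplicate(s) eliminated) → {(Ivy, 7390, 21), (Ned, 5220, 21), (Sam, 7510, 21), (Uma, 3610, 21)}
Filtering on name != Ned leaves {(Ivy, 7390, 21), (Sam, 7510, 21), (Uma, 3610, 21)}.
π[name, eid, salary]: project onto (name, eid, salary) → {(Ivy, 21, 7390), (Sam, 21, 7510), (Uma, 21, 3610)}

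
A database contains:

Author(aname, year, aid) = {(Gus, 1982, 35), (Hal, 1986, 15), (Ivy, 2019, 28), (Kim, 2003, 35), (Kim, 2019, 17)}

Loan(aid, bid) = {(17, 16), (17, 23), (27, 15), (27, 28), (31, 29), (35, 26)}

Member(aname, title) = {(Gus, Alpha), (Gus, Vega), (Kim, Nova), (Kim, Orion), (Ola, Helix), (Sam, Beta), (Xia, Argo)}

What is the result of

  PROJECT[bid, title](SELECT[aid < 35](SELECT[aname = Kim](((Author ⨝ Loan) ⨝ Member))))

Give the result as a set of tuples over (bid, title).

Natural join on aid: {(Gus, 1982, 35, 26), (Kim, 2003, 35, 26), (Kim, 2019, 17, 16), (Kim, 2019, 17, 23)}
Natural join on aname: {(Gus, 1982, 35, 26, Alpha), (Gus, 1982, 35, 26, Vega), (Kim, 2003, 35, 26, Nova), (Kim, 2003, 35, 26, Orion), (Kim, 2019, 17, 16, Nova), (Kim, 2019, 17, 16, Orion), (Kim, 2019, 17, 23, Nova), (Kim, 2019, 17, 23, Orion)}
σ[aname = Kim]: keep tuples satisfying aname = Kim → {(Kim, 2003, 35, 26, Nova), (Kim, 2003, 35, 26, Orion), (Kim, 2019, 17, 16, Nova), (Kim, 2019, 17, 16, Orion), (Kim, 2019, 17, 23, Nova), (Kim, 2019, 17, 23, Orion)}
σ[aid < 35]: keep tuples satisfying aid < 35 → {(Kim, 2019, 17, 16, Nova), (Kim, 2019, 17, 16, Orion), (Kim, 2019, 17, 23, Nova), (Kim, 2019, 17, 23, Orion)}
Projecting to bid, title: {(16, Nova), (16, Orion), (23, Nova), (23, Orion)}

{(16, Nova), (16, Orion), (23, Nova), (23, Orion)}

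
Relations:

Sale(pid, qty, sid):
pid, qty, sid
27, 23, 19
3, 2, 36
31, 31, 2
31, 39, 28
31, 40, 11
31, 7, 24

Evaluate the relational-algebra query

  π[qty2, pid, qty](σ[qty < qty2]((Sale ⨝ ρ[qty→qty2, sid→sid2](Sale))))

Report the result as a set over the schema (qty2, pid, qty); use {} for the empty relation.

{(31, 31, 7), (39, 31, 31), (39, 31, 7), (40, 31, 31), (40, 31, 39), (40, 31, 7)}

ρ[qty→qty2, sid→sid2]: schema becomes (pid, qty2, sid2); tuples unchanged.
Joining Sale and ρ[qty→qty2, sid→sid2](Sale) on pid yields {(27, 23, 19, 23, 19), (3, 2, 36, 2, 36), (31, 31, 2, 31, 2), (31, 31, 2, 39, 28), (31, 31, 2, 40, 11), (31, 31, 2, 7, 24), (31, 39, 28, 31, 2), (31, 39, 28, 39, 28), (31, 39, 28, 40, 11), (31, 39, 28, 7, 24), (31, 40, 11, 31, 2), (31, 40, 11, 39, 28), (31, 40, 11, 40, 11), (31, 40, 11, 7, 24), (31, 7, 24, 31, 2), (31, 7, 24, 39, 28), (31, 7, 24, 40, 11), (31, 7, 24, 7, 24)}.
σ[qty < qty2]: keep tuples satisfying qty < qty2 → {(31, 31, 2, 39, 28), (31, 31, 2, 40, 11), (31, 39, 28, 40, 11), (31, 7, 24, 31, 2), (31, 7, 24, 39, 28), (31, 7, 24, 40, 11)}
Keep only column(s) qty2, pid, qty: {(31, 31, 7), (39, 31, 31), (39, 31, 7), (40, 31, 31), (40, 31, 39), (40, 31, 7)}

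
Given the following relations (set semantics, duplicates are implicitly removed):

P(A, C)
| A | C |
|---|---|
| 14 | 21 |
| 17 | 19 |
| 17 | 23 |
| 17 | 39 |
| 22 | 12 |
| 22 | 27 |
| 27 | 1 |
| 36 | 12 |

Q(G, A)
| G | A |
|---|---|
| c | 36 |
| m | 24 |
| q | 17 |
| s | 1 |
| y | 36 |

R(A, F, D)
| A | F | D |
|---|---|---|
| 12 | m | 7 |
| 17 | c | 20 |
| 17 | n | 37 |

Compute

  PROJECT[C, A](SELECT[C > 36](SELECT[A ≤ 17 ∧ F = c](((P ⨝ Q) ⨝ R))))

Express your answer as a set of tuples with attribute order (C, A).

{(39, 17)}

Joining P and Q on A yields {(17, 19, q), (17, 23, q), (17, 39, q), (36, 12, c), (36, 12, y)}.
Joining (P ⨝ Q) and R on A yields {(17, 19, q, c, 20), (17, 19, q, n, 37), (17, 23, q, c, 20), (17, 23, q, n, 37), (17, 39, q, c, 20), (17, 39, q, n, 37)}.
Selection A ≤ 17 ∧ F = c: {(17, 19, q, c, 20), (17, 23, q, c, 20), (17, 39, q, c, 20)}
Selection C > 36: {(17, 39, q, c, 20)}
Keep only column(s) C, A: {(39, 17)}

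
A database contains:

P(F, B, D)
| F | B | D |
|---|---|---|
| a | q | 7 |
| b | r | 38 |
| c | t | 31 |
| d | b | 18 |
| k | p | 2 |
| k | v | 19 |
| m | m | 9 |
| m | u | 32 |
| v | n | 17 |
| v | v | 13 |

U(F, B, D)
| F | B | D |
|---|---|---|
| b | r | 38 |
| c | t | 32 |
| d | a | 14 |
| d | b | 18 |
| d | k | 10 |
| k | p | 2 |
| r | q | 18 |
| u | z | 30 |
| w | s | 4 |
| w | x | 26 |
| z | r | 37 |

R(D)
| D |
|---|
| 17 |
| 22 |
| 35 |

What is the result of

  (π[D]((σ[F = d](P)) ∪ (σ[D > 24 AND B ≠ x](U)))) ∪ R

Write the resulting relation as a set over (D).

{17, 18, 22, 30, 32, 35, 37, 38}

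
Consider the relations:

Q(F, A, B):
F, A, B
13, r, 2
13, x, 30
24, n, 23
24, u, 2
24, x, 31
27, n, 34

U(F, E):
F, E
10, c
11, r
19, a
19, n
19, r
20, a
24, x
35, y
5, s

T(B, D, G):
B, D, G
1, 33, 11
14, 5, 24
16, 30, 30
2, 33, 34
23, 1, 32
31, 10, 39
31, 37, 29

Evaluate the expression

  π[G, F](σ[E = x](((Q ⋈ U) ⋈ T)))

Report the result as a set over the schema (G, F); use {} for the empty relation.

{(29, 24), (32, 24), (34, 24), (39, 24)}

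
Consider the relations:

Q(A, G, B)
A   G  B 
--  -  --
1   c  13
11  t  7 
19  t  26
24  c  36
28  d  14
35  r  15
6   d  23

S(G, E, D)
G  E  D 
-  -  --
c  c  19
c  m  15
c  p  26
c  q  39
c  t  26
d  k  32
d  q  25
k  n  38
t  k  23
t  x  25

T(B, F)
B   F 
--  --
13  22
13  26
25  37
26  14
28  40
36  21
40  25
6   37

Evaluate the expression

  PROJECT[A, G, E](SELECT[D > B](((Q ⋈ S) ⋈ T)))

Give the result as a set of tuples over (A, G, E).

{(1, c, c), (1, c, m), (1, c, p), (1, c, q), (1, c, t), (24, c, q)}

Q ⋈ S (natural join on G): {(1, c, 13, c, 19), (1, c, 13, m, 15), (1, c, 13, p, 26), (1, c, 13, q, 39), (1, c, 13, t, 26), (11, t, 7, k, 23), (11, t, 7, x, 25), (19, t, 26, k, 23), (19, t, 26, x, 25), (24, c, 36, c, 19), (24, c, 36, m, 15), (24, c, 36, p, 26), (24, c, 36, q, 39), (24, c, 36, t, 26), (28, d, 14, k, 32), (28, d, 14, q, 25), (6, d, 23, k, 32), (6, d, 23, q, 25)}
(Q ⋈ S) ⋈ T (natural join on B): {(1, c, 13, c, 19, 22), (1, c, 13, c, 19, 26), (1, c, 13, m, 15, 22), (1, c, 13, m, 15, 26), (1, c, 13, p, 26, 22), (1, c, 13, p, 26, 26), (1, c, 13, q, 39, 22), (1, c, 13, q, 39, 26), (1, c, 13, t, 26, 22), (1, c, 13, t, 26, 26), (19, t, 26, k, 23, 14), (19, t, 26, x, 25, 14), (24, c, 36, c, 19, 21), (24, c, 36, m, 15, 21), (24, c, 36, p, 26, 21), (24, c, 36, q, 39, 21), (24, c, 36, t, 26, 21)}
σ[D > B]: keep tuples satisfying D > B → {(1, c, 13, c, 19, 22), (1, c, 13, c, 19, 26), (1, c, 13, m, 15, 22), (1, c, 13, m, 15, 26), (1, c, 13, p, 26, 22), (1, c, 13, p, 26, 26), (1, c, 13, q, 39, 22), (1, c, 13, q, 39, 26), (1, c, 13, t, 26, 22), (1, c, 13, t, 26, 26), (24, c, 36, q, 39, 21)}
π[A, G, E]: project onto (A, G, E) (5 duplicate(s) eliminated) → {(1, c, c), (1, c, m), (1, c, p), (1, c, q), (1, c, t), (24, c, q)}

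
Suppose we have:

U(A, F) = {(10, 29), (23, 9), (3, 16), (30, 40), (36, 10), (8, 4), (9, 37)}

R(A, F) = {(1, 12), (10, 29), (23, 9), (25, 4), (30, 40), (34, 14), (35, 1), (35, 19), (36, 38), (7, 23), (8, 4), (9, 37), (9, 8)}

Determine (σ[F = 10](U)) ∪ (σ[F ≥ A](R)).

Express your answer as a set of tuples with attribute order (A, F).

σ[F = 10]: keep tuples satisfying F = 10 → {(36, 10)}
σ[F ≥ A]: keep tuples satisfying F ≥ A → {(1, 12), (10, 29), (30, 40), (36, 38), (7, 23), (9, 37)}
Taking the union: {(1, 12), (10, 29), (30, 40), (36, 10), (36, 38), (7, 23), (9, 37)}

{(1, 12), (10, 29), (30, 40), (36, 10), (36, 38), (7, 23), (9, 37)}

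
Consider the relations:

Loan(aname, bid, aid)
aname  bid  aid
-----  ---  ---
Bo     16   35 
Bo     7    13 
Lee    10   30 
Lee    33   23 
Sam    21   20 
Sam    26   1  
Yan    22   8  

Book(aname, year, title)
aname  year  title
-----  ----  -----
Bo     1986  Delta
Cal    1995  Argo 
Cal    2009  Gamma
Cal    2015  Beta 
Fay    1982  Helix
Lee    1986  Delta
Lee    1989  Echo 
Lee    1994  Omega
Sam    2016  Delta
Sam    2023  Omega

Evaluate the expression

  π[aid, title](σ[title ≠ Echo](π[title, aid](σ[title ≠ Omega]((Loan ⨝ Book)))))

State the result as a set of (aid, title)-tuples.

{(1, Delta), (13, Delta), (20, Delta), (23, Delta), (30, Delta), (35, Delta)}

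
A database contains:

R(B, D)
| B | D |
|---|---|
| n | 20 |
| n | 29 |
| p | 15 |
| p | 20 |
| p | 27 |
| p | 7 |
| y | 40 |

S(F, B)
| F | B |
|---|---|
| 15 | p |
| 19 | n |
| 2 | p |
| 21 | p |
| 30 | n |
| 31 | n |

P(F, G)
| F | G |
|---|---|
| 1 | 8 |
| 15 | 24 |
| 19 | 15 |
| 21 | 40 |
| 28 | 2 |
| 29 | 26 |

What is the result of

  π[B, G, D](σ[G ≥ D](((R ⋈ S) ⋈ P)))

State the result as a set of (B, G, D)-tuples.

R ⋈ S (natural join on B): {(n, 20, 19), (n, 20, 30), (n, 20, 31), (n, 29, 19), (n, 29, 30), (n, 29, 31), (p, 15, 15), (p, 15, 2), (p, 15, 21), (p, 20, 15), (p, 20, 2), (p, 20, 21), (p, 27, 15), (p, 27, 2), (p, 27, 21), (p, 7, 15), (p, 7, 2), (p, 7, 21)}
(R ⋈ S) ⋈ P (natural join on F): {(n, 20, 19, 15), (n, 29, 19, 15), (p, 15, 15, 24), (p, 15, 21, 40), (p, 20, 15, 24), (p, 20, 21, 40), (p, 27, 15, 24), (p, 27, 21, 40), (p, 7, 15, 24), (p, 7, 21, 40)}
σ[G ≥ D]: keep tuples satisfying G ≥ D → {(p, 15, 15, 24), (p, 15, 21, 40), (p, 20, 15, 24), (p, 20, 21, 40), (p, 27, 21, 40), (p, 7, 15, 24), (p, 7, 21, 40)}
Keep only column(s) B, G, D: {(p, 24, 15), (p, 24, 20), (p, 24, 7), (p, 40, 15), (p, 40, 20), (p, 40, 27), (p, 40, 7)}

{(p, 24, 15), (p, 24, 20), (p, 24, 7), (p, 40, 15), (p, 40, 20), (p, 40, 27), (p, 40, 7)}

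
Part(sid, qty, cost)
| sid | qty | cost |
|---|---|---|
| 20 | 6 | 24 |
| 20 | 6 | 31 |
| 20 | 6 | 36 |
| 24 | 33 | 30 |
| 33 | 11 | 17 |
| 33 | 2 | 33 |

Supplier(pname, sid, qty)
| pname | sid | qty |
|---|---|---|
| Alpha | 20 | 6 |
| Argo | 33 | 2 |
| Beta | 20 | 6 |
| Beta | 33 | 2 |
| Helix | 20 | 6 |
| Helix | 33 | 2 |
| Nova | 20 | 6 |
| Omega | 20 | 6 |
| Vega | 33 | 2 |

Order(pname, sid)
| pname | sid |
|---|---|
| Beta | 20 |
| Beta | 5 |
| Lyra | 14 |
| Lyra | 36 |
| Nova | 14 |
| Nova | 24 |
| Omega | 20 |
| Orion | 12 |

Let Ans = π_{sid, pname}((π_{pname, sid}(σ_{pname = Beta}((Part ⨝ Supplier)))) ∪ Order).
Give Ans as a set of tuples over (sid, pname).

{(12, Orion), (14, Lyra), (14, Nova), (20, Beta), (20, Omega), (24, Nova), (33, Beta), (36, Lyra), (5, Beta)}

Part ⋈ Supplier (natural join on sid, qty): {(20, 6, 24, Alpha), (20, 6, 24, Beta), (20, 6, 24, Helix), (20, 6, 24, Nova), (20, 6, 24, Omega), (20, 6, 31, Alpha), (20, 6, 31, Beta), (20, 6, 31, Helix), (20, 6, 31, Nova), (20, 6, 31, Omega), (20, 6, 36, Alpha), (20, 6, 36, Beta), (20, 6, 36, Helix), (20, 6, 36, Nova), (20, 6, 36, Omega), (33, 2, 33, Argo), (33, 2, 33, Beta), (33, 2, 33, Helix), (33, 2, 33, Vega)}
Selection pname = Beta: {(20, 6, 24, Beta), (20, 6, 31, Beta), (20, 6, 36, Beta), (33, 2, 33, Beta)}
Projecting to pname, sid (2 duplicate(s) eliminated): {(Beta, 20), (Beta, 33)}
Union: {(Beta, 20), (Beta, 33)} with {(Beta, 20), (Beta, 5), (Lyra, 14), (Lyra, 36), (Nova, 14), (Nova, 24), (Omega, 20), (Orion, 12)} → {(Beta, 20), (Beta, 33), (Beta, 5), (Lyra, 14), (Lyra, 36), (Nova, 14), (Nova, 24), (Omega, 20), (Orion, 12)}
Projecting to sid, pname: {(12, Orion), (14, Lyra), (14, Nova), (20, Beta), (20, Omega), (24, Nova), (33, Beta), (36, Lyra), (5, Beta)}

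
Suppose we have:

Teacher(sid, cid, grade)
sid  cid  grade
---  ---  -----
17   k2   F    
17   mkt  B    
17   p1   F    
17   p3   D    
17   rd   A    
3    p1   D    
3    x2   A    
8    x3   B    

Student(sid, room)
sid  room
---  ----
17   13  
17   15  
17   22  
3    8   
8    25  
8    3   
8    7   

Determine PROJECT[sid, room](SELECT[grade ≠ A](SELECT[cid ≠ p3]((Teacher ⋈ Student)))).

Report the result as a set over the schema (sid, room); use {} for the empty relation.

Natural join on sid: {(17, k2, F, 13), (17, k2, F, 15), (17, k2, F, 22), (17, mkt, B, 13), (17, mkt, B, 15), (17, mkt, B, 22), (17, p1, F, 13), (17, p1, F, 15), (17, p1, F, 22), (17, p3, D, 13), (17, p3, D, 15), (17, p3, D, 22), (17, rd, A, 13), (17, rd, A, 15), (17, rd, A, 22), (3, p1, D, 8), (3, x2, A, 8), (8, x3, B, 25), (8, x3, B, 3), (8, x3, B, 7)}
Apply σ_{cid ≠ p3}; surviving tuples: {(17, k2, F, 13), (17, k2, F, 15), (17, k2, F, 22), (17, mkt, B, 13), (17, mkt, B, 15), (17, mkt, B, 22), (17, p1, F, 13), (17, p1, F, 15), (17, p1, F, 22), (17, rd, A, 13), (17, rd, A, 15), (17, rd, A, 22), (3, p1, D, 8), (3, x2, A, 8), (8, x3, B, 25), (8, x3, B, 3), (8, x3, B, 7)}
Apply σ_{grade ≠ A}; surviving tuples: {(17, k2, F, 13), (17, k2, F, 15), (17, k2, F, 22), (17, mkt, B, 13), (17, mkt, B, 15), (17, mkt, B, 22), (17, p1, F, 13), (17, p1, F, 15), (17, p1, F, 22), (3, p1, D, 8), (8, x3, B, 25), (8, x3, B, 3), (8, x3, B, 7)}
Keep only column(s) sid, room (6 duplicate(s) eliminated): {(17, 13), (17, 15), (17, 22), (3, 8), (8, 25), (8, 3), (8, 7)}

{(17, 13), (17, 15), (17, 22), (3, 8), (8, 25), (8, 3), (8, 7)}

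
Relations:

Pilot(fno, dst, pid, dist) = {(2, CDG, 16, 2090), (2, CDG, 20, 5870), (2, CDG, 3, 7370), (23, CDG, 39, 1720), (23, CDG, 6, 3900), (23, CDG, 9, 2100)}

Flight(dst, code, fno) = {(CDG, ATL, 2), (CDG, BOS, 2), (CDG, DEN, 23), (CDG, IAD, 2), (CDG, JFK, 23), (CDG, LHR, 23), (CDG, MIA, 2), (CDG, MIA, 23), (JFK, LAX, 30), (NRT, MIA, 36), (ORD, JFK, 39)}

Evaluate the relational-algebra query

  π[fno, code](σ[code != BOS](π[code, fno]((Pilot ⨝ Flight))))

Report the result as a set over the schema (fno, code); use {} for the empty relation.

{(2, ATL), (2, IAD), (2, MIA), (23, DEN), (23, JFK), (23, LHR), (23, MIA)}

Joining Pilot and Flight on fno, dst yields {(2, CDG, 16, 2090, ATL), (2, CDG, 16, 2090, BOS), (2, CDG, 16, 2090, IAD), (2, CDG, 16, 2090, MIA), (2, CDG, 20, 5870, ATL), (2, CDG, 20, 5870, BOS), (2, CDG, 20, 5870, IAD), (2, CDG, 20, 5870, MIA), (2, CDG, 3, 7370, ATL), (2, CDG, 3, 7370, BOS), (2, CDG, 3, 7370, IAD), (2, CDG, 3, 7370, MIA), (23, CDG, 39, 1720, DEN), (23, CDG, 39, 1720, JFK), (23, CDG, 39, 1720, LHR), (23, CDG, 39, 1720, MIA), (23, CDG, 6, 3900, DEN), (23, CDG, 6, 3900, JFK), (23, CDG, 6, 3900, LHR), (23, CDG, 6, 3900, MIA), (23, CDG, 9, 2100, DEN), (23, CDG, 9, 2100, JFK), (23, CDG, 9, 2100, LHR), (23, CDG, 9, 2100, MIA)}.
π[code, fno]: project onto (code, fno) (16 duplicate(s) eliminated) → {(ATL, 2), (BOS, 2), (DEN, 23), (IAD, 2), (JFK, 23), (LHR, 23), (MIA, 2), (MIA, 23)}
σ[code != BOS]: keep tuples satisfying code != BOS → {(ATL, 2), (DEN, 23), (IAD, 2), (JFK, 23), (LHR, 23), (MIA, 2), (MIA, 23)}
π[fno, code]: project onto (fno, code) → {(2, ATL), (2, IAD), (2, MIA), (23, DEN), (23, JFK), (23, LHR), (23, MIA)}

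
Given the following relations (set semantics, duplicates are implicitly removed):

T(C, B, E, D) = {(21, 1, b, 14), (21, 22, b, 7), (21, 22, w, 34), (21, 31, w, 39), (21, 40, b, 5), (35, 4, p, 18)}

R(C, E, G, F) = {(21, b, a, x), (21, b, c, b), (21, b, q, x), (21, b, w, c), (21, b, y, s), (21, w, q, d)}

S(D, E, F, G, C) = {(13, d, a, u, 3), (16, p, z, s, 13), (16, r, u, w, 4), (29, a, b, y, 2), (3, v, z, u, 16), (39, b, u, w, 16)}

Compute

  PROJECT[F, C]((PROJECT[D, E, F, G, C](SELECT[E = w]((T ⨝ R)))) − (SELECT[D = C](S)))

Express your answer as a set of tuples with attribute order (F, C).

{(d, 21)}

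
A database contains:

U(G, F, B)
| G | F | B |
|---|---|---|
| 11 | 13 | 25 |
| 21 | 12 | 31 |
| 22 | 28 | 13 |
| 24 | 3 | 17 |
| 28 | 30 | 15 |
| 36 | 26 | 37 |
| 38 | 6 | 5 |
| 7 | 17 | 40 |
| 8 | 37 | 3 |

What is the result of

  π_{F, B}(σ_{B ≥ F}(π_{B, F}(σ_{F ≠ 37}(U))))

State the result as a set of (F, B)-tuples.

{(12, 31), (13, 25), (17, 40), (26, 37), (3, 17)}

Filtering on F ≠ 37 leaves {(11, 13, 25), (21, 12, 31), (22, 28, 13), (24, 3, 17), (28, 30, 15), (36, 26, 37), (38, 6, 5), (7, 17, 40)}.
π_{B, F} gives {(13, 28), (15, 30), (17, 3), (25, 13), (31, 12), (37, 26), (40, 17), (5, 6)}.
Filtering on B ≥ F leaves {(17, 3), (25, 13), (31, 12), (37, 26), (40, 17)}.
π_{F, B} gives {(12, 31), (13, 25), (17, 40), (26, 37), (3, 17)}.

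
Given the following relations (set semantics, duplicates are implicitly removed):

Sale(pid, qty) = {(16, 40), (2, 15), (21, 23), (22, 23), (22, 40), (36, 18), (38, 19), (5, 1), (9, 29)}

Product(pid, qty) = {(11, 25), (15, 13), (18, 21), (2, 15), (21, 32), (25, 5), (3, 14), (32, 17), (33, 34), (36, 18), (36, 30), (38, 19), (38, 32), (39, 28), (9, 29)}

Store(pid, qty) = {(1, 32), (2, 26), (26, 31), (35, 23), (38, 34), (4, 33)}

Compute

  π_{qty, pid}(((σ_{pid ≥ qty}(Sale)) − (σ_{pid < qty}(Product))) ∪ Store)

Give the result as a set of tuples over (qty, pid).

{(1, 5), (18, 36), (19, 38), (23, 35), (26, 2), (31, 26), (32, 1), (33, 4), (34, 38)}

Selection pid ≥ qty: {(36, 18), (38, 19), (5, 1)}
Selection pid < qty: {(11, 25), (18, 21), (2, 15), (21, 32), (3, 14), (33, 34), (9, 29)}
Difference: {(36, 18), (38, 19), (5, 1)} with {(11, 25), (18, 21), (2, 15), (21, 32), (3, 14), (33, 34), (9, 29)} → {(36, 18), (38, 19), (5, 1)}
Union: {(36, 18), (38, 19), (5, 1)} with {(1, 32), (2, 26), (26, 31), (35, 23), (38, 34), (4, 33)} → {(1, 32), (2, 26), (26, 31), (35, 23), (36, 18), (38, 19), (38, 34), (4, 33), (5, 1)}
π_{qty, pid} gives {(1, 5), (18, 36), (19, 38), (23, 35), (26, 2), (31, 26), (32, 1), (33, 4), (34, 38)}.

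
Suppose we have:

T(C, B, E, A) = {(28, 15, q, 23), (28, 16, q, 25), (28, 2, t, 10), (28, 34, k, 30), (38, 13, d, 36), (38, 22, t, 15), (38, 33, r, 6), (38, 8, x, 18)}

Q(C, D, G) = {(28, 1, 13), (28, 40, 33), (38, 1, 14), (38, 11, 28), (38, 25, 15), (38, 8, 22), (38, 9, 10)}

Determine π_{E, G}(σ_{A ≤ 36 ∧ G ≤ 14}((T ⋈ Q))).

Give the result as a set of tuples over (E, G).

{(d, 10), (d, 14), (k, 13), (q, 13), (r, 10), (r, 14), (t, 10), (t, 13), (t, 14), (x, 10), (x, 14)}

T ⋈ Q (natural join on C): {(28, 15, q, 23, 1, 13), (28, 15, q, 23, 40, 33), (28, 16, q, 25, 1, 13), (28, 16, q, 25, 40, 33), (28, 2, t, 10, 1, 13), (28, 2, t, 10, 40, 33), (28, 34, k, 30, 1, 13), (28, 34, k, 30, 40, 33), (38, 13, d, 36, 1, 14), (38, 13, d, 36, 11, 28), (38, 13, d, 36, 25, 15), (38, 13, d, 36, 8, 22), (38, 13, d, 36, 9, 10), (38, 22, t, 15, 1, 14), (38, 22, t, 15, 11, 28), (38, 22, t, 15, 25, 15), (38, 22, t, 15, 8, 22), (38, 22, t, 15, 9, 10), (38, 33, r, 6, 1, 14), (38, 33, r, 6, 11, 28), (38, 33, r, 6, 25, 15), (38, 33, r, 6, 8, 22), (38, 33, r, 6, 9, 10), (38, 8, x, 18, 1, 14), (38, 8, x, 18, 11, 28), (38, 8, x, 18, 25, 15), (38, 8, x, 18, 8, 22), (38, 8, x, 18, 9, 10)}
Apply σ_{A ≤ 36 ∧ G ≤ 14}; surviving tuples: {(28, 15, q, 23, 1, 13), (28, 16, q, 25, 1, 13), (28, 2, t, 10, 1, 13), (28, 34, k, 30, 1, 13), (38, 13, d, 36, 1, 14), (38, 13, d, 36, 9, 10), (38, 22, t, 15, 1, 14), (38, 22, t, 15, 9, 10), (38, 33, r, 6, 1, 14), (38, 33, r, 6, 9, 10), (38, 8, x, 18, 1, 14), (38, 8, x, 18, 9, 10)}
π[E, G]: project onto (E, G) (1 duplicate(s) eliminated) → {(d, 10), (d, 14), (k, 13), (q, 13), (r, 10), (r, 14), (t, 10), (t, 13), (t, 14), (x, 10), (x, 14)}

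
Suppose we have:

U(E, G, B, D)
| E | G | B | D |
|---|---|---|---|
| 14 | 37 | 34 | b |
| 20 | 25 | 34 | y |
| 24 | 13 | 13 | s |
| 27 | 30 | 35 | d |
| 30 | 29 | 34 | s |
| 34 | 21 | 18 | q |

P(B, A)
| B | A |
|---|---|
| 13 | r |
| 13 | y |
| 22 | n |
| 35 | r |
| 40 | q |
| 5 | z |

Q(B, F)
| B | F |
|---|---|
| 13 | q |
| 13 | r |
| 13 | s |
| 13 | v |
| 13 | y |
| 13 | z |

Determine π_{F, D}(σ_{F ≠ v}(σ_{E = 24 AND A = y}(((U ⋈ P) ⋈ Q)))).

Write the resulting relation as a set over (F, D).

U ⋈ P (natural join on B): {(24, 13, 13, s, r), (24, 13, 13, s, y), (27, 30, 35, d, r)}
(U ⋈ P) ⋈ Q (natural join on B): {(24, 13, 13, s, r, q), (24, 13, 13, s, r, r), (24, 13, 13, s, r, s), (24, 13, 13, s, r, v), (24, 13, 13, s, r, y), (24, 13, 13, s, r, z), (24, 13, 13, s, y, q), (24, 13, 13, s, y, r), (24, 13, 13, s, y, s), (24, 13, 13, s, y, v), (24, 13, 13, s, y, y), (24, 13, 13, s, y, z)}
Filtering on E = 24 AND A = y leaves {(24, 13, 13, s, y, q), (24, 13, 13, s, y, r), (24, 13, 13, s, y, s), (24, 13, 13, s, y, v), (24, 13, 13, s, y, y), (24, 13, 13, s, y, z)}.
Filtering on F ≠ v leaves {(24, 13, 13, s, y, q), (24, 13, 13, s, y, r), (24, 13, 13, s, y, s), (24, 13, 13, s, y, y), (24, 13, 13, s, y, z)}.
Projecting to F, D: {(q, s), (r, s), (s, s), (y, s), (z, s)}

{(q, s), (r, s), (s, s), (y, s), (z, s)}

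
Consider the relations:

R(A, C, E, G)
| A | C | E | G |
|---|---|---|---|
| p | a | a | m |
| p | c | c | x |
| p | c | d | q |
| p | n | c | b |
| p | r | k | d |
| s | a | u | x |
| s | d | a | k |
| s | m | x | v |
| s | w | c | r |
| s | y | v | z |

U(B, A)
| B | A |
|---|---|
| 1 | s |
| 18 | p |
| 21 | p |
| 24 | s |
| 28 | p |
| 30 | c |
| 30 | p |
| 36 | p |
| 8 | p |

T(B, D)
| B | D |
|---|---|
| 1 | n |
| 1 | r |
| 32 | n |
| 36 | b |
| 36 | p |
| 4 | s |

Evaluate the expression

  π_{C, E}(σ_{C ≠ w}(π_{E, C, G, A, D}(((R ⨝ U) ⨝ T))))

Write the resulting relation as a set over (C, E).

{(a, a), (a, u), (c, c), (c, d), (d, a), (m, x), (n, c), (r, k), (y, v)}

Joining R and U on A yields {(p, a, a, m, 18), (p, a, a, m, 21), (p, a, a, m, 28), (p, a, a, m, 30), (p, a, a, m, 36), (p, a, a, m, 8), (p, c, c, x, 18), (p, c, c, x, 21), (p, c, c, x, 28), (p, c, c, x, 30), (p, c, c, x, 36), (p, c, c, x, 8), (p, c, d, q, 18), (p, c, d, q, 21), (p, c, d, q, 28), (p, c, d, q, 30), (p, c, d, q, 36), (p, c, d, q, 8), (p, n, c, b, 18), (p, n, c, b, 21), (p, n, c, b, 28), (p, n, c, b, 30), (p, n, c, b, 36), (p, n, c, b, 8), (p, r, k, d, 18), (p, r, k, d, 21), (p, r, k, d, 28), (p, r, k, d, 30), (p, r, k, d, 36), (p, r, k, d, 8), (s, a, u, x, 1), (s, a, u, x, 24), (s, d, a, k, 1), (s, d, a, k, 24), (s, m, x, v, 1), (s, m, x, v, 24), (s, w, c, r, 1), (s, w, c, r, 24), (s, y, v, z, 1), (s, y, v, z, 24)}.
Joining (R ⨝ U) and T on B yields {(p, a, a, m, 36, b), (p, a, a, m, 36, p), (p, c, c, x, 36, b), (p, c, c, x, 36, p), (p, c, d, q, 36, b), (p, c, d, q, 36, p), (p, n, c, b, 36, b), (p, n, c, b, 36, p), (p, r, k, d, 36, b), (p, r, k, d, 36, p), (s, a, u, x, 1, n), (s, a, u, x, 1, r), (s, d, a, k, 1, n), (s, d, a, k, 1, r), (s, m, x, v, 1, n), (s, m, x, v, 1, r), (s, w, c, r, 1, n), (s, w, c, r, 1, r), (s, y, v, z, 1, n), (s, y, v, z, 1, r)}.
π[E, C, G, A, D]: project onto (E, C, G, A, D) → {(a, a, m, p, b), (a, a, m, p, p), (a, d, k, s, n), (a, d, k, s, r), (c, c, x, p, b), (c, c, x, p, p), (c, n, b, p, b), (c, n, b, p, p), (c, w, r, s, n), (c, w, r, s, r), (d, c, q, p, b), (d, c, q, p, p), (k, r, d, p, b), (k, r, d, p, p), (u, a, x, s, n), (u, a, x, s, r), (v, y, z, s, n), (v, y, z, s, r), (x, m, v, s, n), (x, m, v, s, r)}
Selection C ≠ w: {(a, a, m, p, b), (a, a, m, p, p), (a, d, k, s, n), (a, d, k, s, r), (c, c, x, p, b), (c, c, x, p, p), (c, n, b, p, b), (c, n, b, p, p), (d, c, q, p, b), (d, c, q, p, p), (k, r, d, p, b), (k, r, d, p, p), (u, a, x, s, n), (u, a, x, s, r), (v, y, z, s, n), (v, y, z, s, r), (x, m, v, s, n), (x, m, v, s, r)}
π[C, E]: project onto (C, E) (9 duplicate(s) eliminated) → {(a, a), (a, u), (c, c), (c, d), (d, a), (m, x), (n, c), (r, k), (y, v)}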